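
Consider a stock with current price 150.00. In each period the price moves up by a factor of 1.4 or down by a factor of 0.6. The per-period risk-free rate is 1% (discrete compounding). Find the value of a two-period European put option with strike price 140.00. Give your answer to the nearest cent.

Risk-neutral probability p = (1 + 0.01 − 0.6)/(1.4 − 0.6) = 0.4100/0.8000 = 0.5125
Terminal stock prices: S_uu = 294, S_ud = 126, S_dd = 54
Terminal payoffs (K − S): max(-154, 0) = 0, max(14, 0) = 14, max(86, 0) = 86
Node u (S = 210): V_u = 1/1.01·[0.5125·0.0000 + 0.4875·14.0000] = 6.7574
Node d (S = 90): V_d = 1/1.01·[0.5125·14.0000 + 0.4875·86.0000] = 48.6139
Node 0 (S = 150): V_0 = 1/1.01·[0.5125·6.7574 + 0.4875·48.6139] = 26.8935

26.89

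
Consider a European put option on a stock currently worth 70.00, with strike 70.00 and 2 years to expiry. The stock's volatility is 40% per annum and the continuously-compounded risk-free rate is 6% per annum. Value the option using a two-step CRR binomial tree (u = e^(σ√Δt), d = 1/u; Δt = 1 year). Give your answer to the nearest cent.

CRR parameters: u = e^(σ√Δt) = e^(0.4·√1) = 1.4918, d = 1/u = 0.6703
Per-period rate: rΔt = 0.06·1 = 0.06, so R = e^0.06 = 1.0618
Risk-neutral probability p = (e^0.06 − 0.6703)/(1.4918 − 0.6703) = 0.3915/0.8215 = 0.4766
Terminal stock prices: S_uu = 155.8, S_ud = 70, S_dd = 31.45
Terminal payoffs (K − S): max(-85.79, 0) = 0, max(0, 0) = 0, max(38.55, 0) = 38.55
Node u (S = 104.4): V_u = e^(−0.06)·[0.4766·0.0000 + 0.5234·0.0000] = 0.0000
Node d (S = 46.92): V_d = e^(−0.06)·[0.4766·0.0000 + 0.5234·38.5470] = 19.0011
Node 0 (S = 70): V_0 = e^(−0.06)·[0.4766·0.0000 + 0.5234·19.0011] = 9.3663

9.37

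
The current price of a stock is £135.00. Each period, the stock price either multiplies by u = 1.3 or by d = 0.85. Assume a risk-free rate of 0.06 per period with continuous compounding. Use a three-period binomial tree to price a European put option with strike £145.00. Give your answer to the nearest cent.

Risk-neutral probability p = (e^0.06 − 0.85)/(1.3 − 0.85) = 0.2118/0.4500 = 0.4707
Terminal stock prices: S_uuu = 296.6, S_uud = 193.9, S_udd = 126.8, S_ddd = 82.91
Terminal payoffs (K − S): max(-151.6, 0) = 0, max(-48.93, 0) = 0, max(18.2, 0) = 18.2, max(62.09, 0) = 62.09
Node uu (S = 228.2): V_uu = e^(−0.06)·[0.4707·0.0000 + 0.5293·0.0000] = 0.0000
Node ud (S = 149.2): V_ud = e^(−0.06)·[0.4707·0.0000 + 0.5293·18.2013] = 9.0721
Node dd (S = 97.54): V_dd = e^(−0.06)·[0.4707·18.2013 + 0.5293·62.0931] = 39.0184
Node u (S = 175.5): V_u = e^(−0.06)·[0.4707·0.0000 + 0.5293·9.0721] = 4.5218
Node d (S = 114.8): V_d = e^(−0.06)·[0.4707·9.0721 + 0.5293·39.0184] = 23.4699
Node 0 (S = 135): V_0 = e^(−0.06)·[0.4707·4.5218 + 0.5293·23.4699] = 13.7028

£13.70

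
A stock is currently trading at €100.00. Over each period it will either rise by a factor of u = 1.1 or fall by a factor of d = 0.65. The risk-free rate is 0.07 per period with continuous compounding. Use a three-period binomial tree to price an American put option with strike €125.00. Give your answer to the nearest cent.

€25.00

Risk-neutral probability p = (e^0.07 − 0.65)/(1.1 − 0.65) = 0.4225/0.4500 = 0.9389
Terminal stock prices: S_uuu = 133.1, S_uud = 78.65, S_udd = 46.48, S_ddd = 27.46
Terminal payoffs (K − S): max(-8.1, 0) = 0, max(46.35, 0) = 46.35, max(78.52, 0) = 78.52, max(97.54, 0) = 97.54
Node uu (S = 121): continuation = e^(−0.07)·[0.9389·0.0000 + 0.0611·46.3500] = 2.6402; exercise value = 4.0000 > continuation, so V_uu = 4.0000 (exercise)
Node ud (S = 71.5): continuation = e^(−0.07)·[0.9389·46.3500 + 0.0611·78.5250] = 45.0492; exercise value = 53.5000 > continuation, so V_ud = 53.5000 (exercise)
Node dd (S = 42.25): continuation = e^(−0.07)·[0.9389·78.5250 + 0.0611·97.5375] = 74.2992; exercise value = 82.7500 > continuation, so V_dd = 82.7500 (exercise)
Node u (S = 110): continuation = e^(−0.07)·[0.9389·4.0000 + 0.0611·53.5000] = 6.5492; exercise value = 15.0000 > continuation, so V_u = 15.0000 (exercise)
Node d (S = 65): continuation = e^(−0.07)·[0.9389·53.5000 + 0.0611·82.7500] = 51.5492; exercise value = 60.0000 > continuation, so V_d = 60.0000 (exercise)
Node 0 (S = 100): continuation = e^(−0.07)·[0.9389·15.0000 + 0.0611·60.0000] = 16.5492; exercise value = 25.0000 > continuation, so V_0 = 25.0000 (exercise)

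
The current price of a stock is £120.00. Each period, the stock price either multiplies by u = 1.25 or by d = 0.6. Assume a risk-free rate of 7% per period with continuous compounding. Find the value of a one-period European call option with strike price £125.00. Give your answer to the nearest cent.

Risk-neutral probability p = (e^0.07 − 0.6)/(1.25 − 0.6) = 0.4725/0.6500 = 0.7269
Terminal stock prices: S_u = 150, S_d = 72
Terminal payoffs (S − K): max(25, 0) = 25, max(-53, 0) = 0
Node 0 (S = 120): V_0 = e^(−0.07)·[0.7269·25.0000 + 0.2731·0.0000] = 16.9448

£16.94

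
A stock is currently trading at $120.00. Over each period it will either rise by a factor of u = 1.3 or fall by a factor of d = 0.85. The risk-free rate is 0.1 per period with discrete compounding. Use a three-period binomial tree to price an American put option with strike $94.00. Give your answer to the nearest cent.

Risk-neutral probability p = (1 + 0.1 − 0.85)/(1.3 − 0.85) = 0.2500/0.4500 = 0.5556
Terminal stock prices: S_uuu = 263.6, S_uud = 172.4, S_udd = 112.7, S_ddd = 73.69
Terminal payoffs (K − S): max(-169.6, 0) = 0, max(-78.38, 0) = 0, max(-18.71, 0) = 0, max(20.31, 0) = 20.31
Node uu (S = 202.8): continuation = 1/1.1·[0.5556·0.0000 + 0.4444·0.0000] = 0.0000; exercise value = 0.0000 ≤ continuation, so V_uu = 0.0000
Node ud (S = 132.6): continuation = 1/1.1·[0.5556·0.0000 + 0.4444·0.0000] = 0.0000; exercise value = 0.0000 ≤ continuation, so V_ud = 0.0000
Node dd (S = 86.7): continuation = 1/1.1·[0.5556·0.0000 + 0.4444·20.3050] = 8.2040; exercise value = 7.3000 ≤ continuation, so V_dd = 8.2040
Node u (S = 156): continuation = 1/1.1·[0.5556·0.0000 + 0.4444·0.0000] = 0.0000; exercise value = 0.0000 ≤ continuation, so V_u = 0.0000
Node d (S = 102): continuation = 1/1.1·[0.5556·0.0000 + 0.4444·8.2040] = 3.3148; exercise value = 0.0000 ≤ continuation, so V_d = 3.3148
Node 0 (S = 120): continuation = 1/1.1·[0.5556·0.0000 + 0.4444·3.3148] = 1.3393; exercise value = 0.0000 ≤ continuation, so V_0 = 1.3393

$1.34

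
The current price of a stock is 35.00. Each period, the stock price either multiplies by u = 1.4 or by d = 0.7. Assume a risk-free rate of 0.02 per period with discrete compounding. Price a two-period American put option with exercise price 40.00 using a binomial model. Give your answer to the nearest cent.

Risk-neutral probability p = (1 + 0.02 − 0.7)/(1.4 − 0.7) = 0.3200/0.7000 = 0.4571
Terminal stock prices: S_uu = 68.6, S_ud = 34.3, S_dd = 17.15
Terminal payoffs (K − S): max(-28.6, 0) = 0, max(5.7, 0) = 5.7, max(22.85, 0) = 22.85
Node u (S = 49): continuation = 1/1.02·[0.4571·0.0000 + 0.5429·5.7000] = 3.0336; exercise value = 0.0000 ≤ continuation, so V_u = 3.0336
Node d (S = 24.5): continuation = 1/1.02·[0.4571·5.7000 + 0.5429·22.8500] = 14.7157; exercise value = 15.5000 > continuation, so V_d = 15.5000 (exercise)
Node 0 (S = 35): continuation = 1/1.02·[0.4571·3.0336 + 0.5429·15.5000] = 9.6089; exercise value = 5.0000 ≤ continuation, so V_0 = 9.6089

9.61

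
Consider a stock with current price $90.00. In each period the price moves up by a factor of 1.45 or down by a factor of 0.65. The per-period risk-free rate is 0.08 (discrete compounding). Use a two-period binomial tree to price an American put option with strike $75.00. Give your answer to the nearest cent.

$7.07

Risk-neutral probability p = (1 + 0.08 − 0.65)/(1.45 − 0.65) = 0.4300/0.8000 = 0.5375
Terminal stock prices: S_uu = 189.2, S_ud = 84.83, S_dd = 38.03
Terminal payoffs (K − S): max(-114.2, 0) = 0, max(-9.825, 0) = 0, max(36.97, 0) = 36.97
Node u (S = 130.5): continuation = 1/1.08·[0.5375·0.0000 + 0.4625·0.0000] = 0.0000; exercise value = 0.0000 ≤ continuation, so V_u = 0.0000
Node d (S = 58.5): continuation = 1/1.08·[0.5375·0.0000 + 0.4625·36.9750] = 15.8342; exercise value = 16.5000 > continuation, so V_d = 16.5000 (exercise)
Node 0 (S = 90): continuation = 1/1.08·[0.5375·0.0000 + 0.4625·16.5000] = 7.0660; exercise value = 0.0000 ≤ continuation, so V_0 = 7.0660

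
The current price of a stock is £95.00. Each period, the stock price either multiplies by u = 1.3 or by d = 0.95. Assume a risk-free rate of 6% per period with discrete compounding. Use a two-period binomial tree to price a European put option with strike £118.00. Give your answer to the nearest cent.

Risk-neutral probability p = (1 + 0.06 − 0.95)/(1.3 − 0.95) = 0.1100/0.3500 = 0.3143
Terminal stock prices: S_uu = 160.6, S_ud = 117.3, S_dd = 85.74
Terminal payoffs (K − S): max(-42.55, 0) = 0, max(0.675, 0) = 0.675, max(32.26, 0) = 32.26
Node u (S = 123.5): V_u = 1/1.06·[0.3143·0.0000 + 0.6857·0.6750] = 0.4367
Node d (S = 90.25): V_d = 1/1.06·[0.3143·0.6750 + 0.6857·32.2625] = 21.0708
Node 0 (S = 95): V_0 = 1/1.06·[0.3143·0.4367 + 0.6857·21.0708] = 13.7601

£13.76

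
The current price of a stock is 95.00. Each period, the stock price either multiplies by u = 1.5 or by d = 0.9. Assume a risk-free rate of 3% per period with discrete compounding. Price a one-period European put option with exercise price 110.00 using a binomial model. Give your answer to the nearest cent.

18.63

Risk-neutral probability p = (1 + 0.03 − 0.9)/(1.5 − 0.9) = 0.1300/0.6000 = 0.2167
Terminal stock prices: S_u = 142.5, S_d = 85.5
Terminal payoffs (K − S): max(-32.5, 0) = 0, max(24.5, 0) = 24.5
Node 0 (S = 95): V_0 = 1/1.03·[0.2167·0.0000 + 0.7833·24.5000] = 18.6327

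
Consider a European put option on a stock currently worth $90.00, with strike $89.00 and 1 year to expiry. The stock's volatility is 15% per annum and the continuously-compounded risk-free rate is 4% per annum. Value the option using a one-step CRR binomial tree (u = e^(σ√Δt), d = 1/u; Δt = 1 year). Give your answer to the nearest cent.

CRR parameters: u = e^(σ√Δt) = e^(0.15·√1) = 1.1618, d = 1/u = 0.8607
Per-period rate: rΔt = 0.04·1 = 0.04, so R = e^0.04 = 1.0408
Risk-neutral probability p = (e^0.04 − 0.8607)/(1.1618 − 0.8607) = 0.1801/0.3011 = 0.5981
Terminal stock prices: S_u = 104.6, S_d = 77.46
Terminal payoffs (K − S): max(-15.57, 0) = 0, max(11.54, 0) = 11.54
Node 0 (S = 90): V_0 = e^(−0.04)·[0.5981·0.0000 + 0.4019·11.5363] = 4.4547

$4.45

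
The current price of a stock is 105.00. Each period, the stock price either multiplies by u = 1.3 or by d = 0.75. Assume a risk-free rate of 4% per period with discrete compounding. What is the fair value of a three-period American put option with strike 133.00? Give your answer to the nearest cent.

Risk-neutral probability p = (1 + 0.04 − 0.75)/(1.3 − 0.75) = 0.2900/0.5500 = 0.5273
Terminal stock prices: S_uuu = 230.7, S_uud = 133.1, S_udd = 76.78, S_ddd = 44.3
Terminal payoffs (K − S): max(-97.69, 0) = 0, max(-0.0875, 0) = 0, max(56.22, 0) = 56.22, max(88.7, 0) = 88.7
Node uu (S = 177.5): continuation = 1/1.04·[0.5273·0.0000 + 0.4727·0.0000] = 0.0000; exercise value = 0.0000 ≤ continuation, so V_uu = 0.0000
Node ud (S = 102.4): continuation = 1/1.04·[0.5273·0.0000 + 0.4727·56.2188] = 25.5540; exercise value = 30.6250 > continuation, so V_ud = 30.6250 (exercise)
Node dd (S = 59.06): continuation = 1/1.04·[0.5273·56.2188 + 0.4727·88.7031] = 68.8221; exercise value = 73.9375 > continuation, so V_dd = 73.9375 (exercise)
Node u (S = 136.5): continuation = 1/1.04·[0.5273·0.0000 + 0.4727·30.6250] = 13.9205; exercise value = 0.0000 ≤ continuation, so V_u = 13.9205
Node d (S = 78.75): continuation = 1/1.04·[0.5273·30.6250 + 0.4727·73.9375] = 49.1346; exercise value = 54.2500 > continuation, so V_d = 54.2500 (exercise)
Node 0 (S = 105): continuation = 1/1.04·[0.5273·13.9205 + 0.4727·54.2500] = 31.7167; exercise value = 28.0000 ≤ continuation, so V_0 = 31.7167

31.72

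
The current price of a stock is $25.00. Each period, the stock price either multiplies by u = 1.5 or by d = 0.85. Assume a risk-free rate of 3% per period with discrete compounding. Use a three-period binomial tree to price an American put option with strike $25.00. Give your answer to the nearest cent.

Risk-neutral probability p = (1 + 0.03 − 0.85)/(1.5 − 0.85) = 0.1800/0.6500 = 0.2769
Terminal stock prices: S_uuu = 84.38, S_uud = 47.81, S_udd = 27.09, S_ddd = 15.35
Terminal payoffs (K − S): max(-59.38, 0) = 0, max(-22.81, 0) = 0, max(-2.094, 0) = 0, max(9.647, 0) = 9.647
Node uu (S = 56.25): continuation = 1/1.03·[0.2769·0.0000 + 0.7231·0.0000] = 0.0000; exercise value = 0.0000 ≤ continuation, so V_uu = 0.0000
Node ud (S = 31.88): continuation = 1/1.03·[0.2769·0.0000 + 0.7231·0.0000] = 0.0000; exercise value = 0.0000 ≤ continuation, so V_ud = 0.0000
Node dd (S = 18.06): continuation = 1/1.03·[0.2769·0.0000 + 0.7231·9.6469] = 6.7723; exercise value = 6.9375 > continuation, so V_dd = 6.9375 (exercise)
Node u (S = 37.5): continuation = 1/1.03·[0.2769·0.0000 + 0.7231·0.0000] = 0.0000; exercise value = 0.0000 ≤ continuation, so V_u = 0.0000
Node d (S = 21.25): continuation = 1/1.03·[0.2769·0.0000 + 0.7231·6.9375] = 4.8702; exercise value = 3.7500 ≤ continuation, so V_d = 4.8702
Node 0 (S = 25): continuation = 1/1.03·[0.2769·0.0000 + 0.7231·4.8702] = 3.4190; exercise value = 0.0000 ≤ continuation, so V_0 = 3.4190

$3.42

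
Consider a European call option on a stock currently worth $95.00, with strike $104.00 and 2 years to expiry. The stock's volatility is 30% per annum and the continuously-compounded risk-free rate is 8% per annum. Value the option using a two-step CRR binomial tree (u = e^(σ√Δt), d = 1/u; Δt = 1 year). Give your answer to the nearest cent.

CRR parameters: u = e^(σ√Δt) = e^(0.3·√1) = 1.3499, d = 1/u = 0.7408
Per-period rate: rΔt = 0.08·1 = 0.08, so R = e^0.08 = 1.0833
Risk-neutral probability p = (e^0.08 − 0.7408)/(1.3499 − 0.7408) = 0.3425/0.6090 = 0.5623
Terminal stock prices: S_uu = 173.1, S_ud = 95, S_dd = 52.14
Terminal payoffs (S − K): max(69.1, 0) = 69.1, max(-9, 0) = 0, max(-51.86, 0) = 0
Node u (S = 128.2): V_u = e^(−0.08)·[0.5623·69.1013 + 0.4377·0.0000] = 35.8688
Node d (S = 70.38): V_d = e^(−0.08)·[0.5623·0.0000 + 0.4377·0.0000] = 0.0000
Node 0 (S = 95): V_0 = e^(−0.08)·[0.5623·35.8688 + 0.4377·0.0000] = 18.6187

$18.62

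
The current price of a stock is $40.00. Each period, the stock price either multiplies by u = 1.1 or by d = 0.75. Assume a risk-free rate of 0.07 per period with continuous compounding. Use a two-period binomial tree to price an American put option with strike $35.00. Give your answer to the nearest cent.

Risk-neutral probability p = (e^0.07 − 0.75)/(1.1 − 0.75) = 0.3225/0.3500 = 0.9215
Terminal stock prices: S_uu = 48.4, S_ud = 33, S_dd = 22.5
Terminal payoffs (K − S): max(-13.4, 0) = 0, max(2, 0) = 2, max(12.5, 0) = 12.5
Node u (S = 44): continuation = e^(−0.07)·[0.9215·0.0000 + 0.0785·2.0000] = 0.1465; exercise value = 0.0000 ≤ continuation, so V_u = 0.1465
Node d (S = 30): continuation = e^(−0.07)·[0.9215·2.0000 + 0.0785·12.5000] = 2.6338; exercise value = 5.0000 > continuation, so V_d = 5.0000 (exercise)
Node 0 (S = 40): continuation = e^(−0.07)·[0.9215·0.1465 + 0.0785·5.0000] = 0.4920; exercise value = 0.0000 ≤ continuation, so V_0 = 0.4920

$0.49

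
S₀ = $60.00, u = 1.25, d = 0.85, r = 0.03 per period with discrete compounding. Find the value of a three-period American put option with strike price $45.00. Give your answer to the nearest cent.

$1.24

Risk-neutral probability p = (1 + 0.03 − 0.85)/(1.25 − 0.85) = 0.1800/0.4000 = 0.4500
Terminal stock prices: S_uuu = 117.2, S_uud = 79.69, S_udd = 54.19, S_ddd = 36.85
Terminal payoffs (K − S): max(-72.19, 0) = 0, max(-34.69, 0) = 0, max(-9.187, 0) = 0, max(8.153, 0) = 8.153
Node uu (S = 93.75): continuation = 1/1.03·[0.4500·0.0000 + 0.5500·0.0000] = 0.0000; exercise value = 0.0000 ≤ continuation, so V_uu = 0.0000
Node ud (S = 63.75): continuation = 1/1.03·[0.4500·0.0000 + 0.5500·0.0000] = 0.0000; exercise value = 0.0000 ≤ continuation, so V_ud = 0.0000
Node dd (S = 43.35): continuation = 1/1.03·[0.4500·0.0000 + 0.5500·8.1525] = 4.3533; exercise value = 1.6500 ≤ continuation, so V_dd = 4.3533
Node u (S = 75): continuation = 1/1.03·[0.4500·0.0000 + 0.5500·0.0000] = 0.0000; exercise value = 0.0000 ≤ continuation, so V_u = 0.0000
Node d (S = 51): continuation = 1/1.03·[0.4500·0.0000 + 0.5500·4.3533] = 2.3246; exercise value = 0.0000 ≤ continuation, so V_d = 2.3246
Node 0 (S = 60): continuation = 1/1.03·[0.4500·0.0000 + 0.5500·2.3246] = 1.2413; exercise value = 0.0000 ≤ continuation, so V_0 = 1.2413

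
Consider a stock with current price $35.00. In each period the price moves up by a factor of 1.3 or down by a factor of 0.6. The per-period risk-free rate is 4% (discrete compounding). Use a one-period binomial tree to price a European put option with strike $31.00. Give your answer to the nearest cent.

Risk-neutral probability p = (1 + 0.04 − 0.6)/(1.3 − 0.6) = 0.4400/0.7000 = 0.6286
Terminal stock prices: S_u = 45.5, S_d = 21
Terminal payoffs (K − S): max(-14.5, 0) = 0, max(10, 0) = 10
Node 0 (S = 35): V_0 = 1/1.04·[0.6286·0.0000 + 0.3714·10.0000] = 3.5714

$3.57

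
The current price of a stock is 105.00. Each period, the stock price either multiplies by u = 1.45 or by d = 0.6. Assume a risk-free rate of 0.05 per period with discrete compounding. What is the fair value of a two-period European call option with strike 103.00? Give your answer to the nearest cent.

29.94

Risk-neutral probability p = (1 + 0.05 − 0.6)/(1.45 − 0.6) = 0.4500/0.8500 = 0.5294
Terminal stock prices: S_uu = 220.8, S_ud = 91.35, S_dd = 37.8
Terminal payoffs (S − K): max(117.8, 0) = 117.8, max(-11.65, 0) = 0, max(-65.2, 0) = 0
Node u (S = 152.2): V_u = 1/1.05·[0.5294·117.7625 + 0.4706·0.0000] = 59.3761
Node d (S = 63): V_d = 1/1.05·[0.5294·0.0000 + 0.4706·0.0000] = 0.0000
Node 0 (S = 105): V_0 = 1/1.05·[0.5294·59.3761 + 0.4706·0.0000] = 29.9375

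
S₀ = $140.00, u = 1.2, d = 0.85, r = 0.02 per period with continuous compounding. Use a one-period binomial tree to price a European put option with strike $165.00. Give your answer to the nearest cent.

Risk-neutral probability p = (e^0.02 − 0.85)/(1.2 − 0.85) = 0.1702/0.3500 = 0.4863
Terminal stock prices: S_u = 168, S_d = 119
Terminal payoffs (K − S): max(-3, 0) = 0, max(46, 0) = 46
Node 0 (S = 140): V_0 = e^(−0.02)·[0.4863·0.0000 + 0.5137·46.0000] = 23.1628

$23.16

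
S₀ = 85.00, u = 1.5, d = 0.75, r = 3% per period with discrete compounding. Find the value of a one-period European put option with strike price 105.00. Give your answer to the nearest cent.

Risk-neutral probability p = (1 + 0.03 − 0.75)/(1.5 − 0.75) = 0.2800/0.7500 = 0.3733
Terminal stock prices: S_u = 127.5, S_d = 63.75
Terminal payoffs (K − S): max(-22.5, 0) = 0, max(41.25, 0) = 41.25
Node 0 (S = 85): V_0 = 1/1.03·[0.3733·0.0000 + 0.6267·41.2500] = 25.0971

25.10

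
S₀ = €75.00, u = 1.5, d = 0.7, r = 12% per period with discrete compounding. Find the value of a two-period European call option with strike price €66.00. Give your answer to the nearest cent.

€27.65

Risk-neutral probability p = (1 + 0.12 − 0.7)/(1.5 − 0.7) = 0.4200/0.8000 = 0.5250
Terminal stock prices: S_uu = 168.8, S_ud = 78.75, S_dd = 36.75
Terminal payoffs (S − K): max(102.8, 0) = 102.8, max(12.75, 0) = 12.75, max(-29.25, 0) = 0
Node u (S = 112.5): V_u = 1/1.12·[0.5250·102.7500 + 0.4750·12.7500] = 53.5714
Node d (S = 52.5): V_d = 1/1.12·[0.5250·12.7500 + 0.4750·0.0000] = 5.9766
Node 0 (S = 75): V_0 = 1/1.12·[0.5250·53.5714 + 0.4750·5.9766] = 27.6463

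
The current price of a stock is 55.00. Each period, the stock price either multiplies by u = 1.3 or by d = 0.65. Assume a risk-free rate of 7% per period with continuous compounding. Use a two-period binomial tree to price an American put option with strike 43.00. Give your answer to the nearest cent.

2.37

Risk-neutral probability p = (e^0.07 − 0.65)/(1.3 − 0.65) = 0.4225/0.6500 = 0.6500
Terminal stock prices: S_uu = 92.95, S_ud = 46.48, S_dd = 23.24
Terminal payoffs (K − S): max(-49.95, 0) = 0, max(-3.475, 0) = 0, max(19.76, 0) = 19.76
Node u (S = 71.5): continuation = e^(−0.07)·[0.6500·0.0000 + 0.3500·0.0000] = 0.0000; exercise value = 0.0000 ≤ continuation, so V_u = 0.0000
Node d (S = 35.75): continuation = e^(−0.07)·[0.6500·0.0000 + 0.3500·19.7625] = 6.4490; exercise value = 7.2500 > continuation, so V_d = 7.2500 (exercise)
Node 0 (S = 55): continuation = e^(−0.07)·[0.6500·0.0000 + 0.3500·7.2500] = 2.3659; exercise value = 0.0000 ≤ continuation, so V_0 = 2.3659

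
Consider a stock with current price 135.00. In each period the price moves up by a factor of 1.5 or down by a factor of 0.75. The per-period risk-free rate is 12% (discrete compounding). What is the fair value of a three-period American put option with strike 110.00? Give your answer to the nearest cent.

6.97

Risk-neutral probability p = (1 + 0.12 − 0.75)/(1.5 − 0.75) = 0.3700/0.7500 = 0.4933
Terminal stock prices: S_uuu = 455.6, S_uud = 227.8, S_udd = 113.9, S_ddd = 56.95
Terminal payoffs (K − S): max(-345.6, 0) = 0, max(-117.8, 0) = 0, max(-3.906, 0) = 0, max(53.05, 0) = 53.05
Node uu (S = 303.8): continuation = 1/1.12·[0.4933·0.0000 + 0.5067·0.0000] = 0.0000; exercise value = 0.0000 ≤ continuation, so V_uu = 0.0000
Node ud (S = 151.9): continuation = 1/1.12·[0.4933·0.0000 + 0.5067·0.0000] = 0.0000; exercise value = 0.0000 ≤ continuation, so V_ud = 0.0000
Node dd (S = 75.94): continuation = 1/1.12·[0.4933·0.0000 + 0.5067·53.0469] = 23.9974; exercise value = 34.0625 > continuation, so V_dd = 34.0625 (exercise)
Node u (S = 202.5): continuation = 1/1.12·[0.4933·0.0000 + 0.5067·0.0000] = 0.0000; exercise value = 0.0000 ≤ continuation, so V_u = 0.0000
Node d (S = 101.2): continuation = 1/1.12·[0.4933·0.0000 + 0.5067·34.0625] = 15.4092; exercise value = 8.7500 ≤ continuation, so V_d = 15.4092
Node 0 (S = 135): continuation = 1/1.12·[0.4933·0.0000 + 0.5067·15.4092] = 6.9708; exercise value = 0.0000 ≤ continuation, so V_0 = 6.9708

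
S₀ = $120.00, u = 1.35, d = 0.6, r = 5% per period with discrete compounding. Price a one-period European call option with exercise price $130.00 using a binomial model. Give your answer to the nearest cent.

$18.29

Risk-neutral probability p = (1 + 0.05 − 0.6)/(1.35 − 0.6) = 0.4500/0.7500 = 0.6000
Terminal stock prices: S_u = 162, S_d = 72
Terminal payoffs (S − K): max(32, 0) = 32, max(-58, 0) = 0
Node 0 (S = 120): V_0 = 1/1.05·[0.6000·32.0000 + 0.4000·0.0000] = 18.2857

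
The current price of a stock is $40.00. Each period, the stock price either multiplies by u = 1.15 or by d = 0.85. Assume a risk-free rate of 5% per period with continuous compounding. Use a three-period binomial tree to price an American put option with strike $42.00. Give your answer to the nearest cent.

Risk-neutral probability p = (e^0.05 − 0.85)/(1.15 − 0.85) = 0.2013/0.3000 = 0.6709
Terminal stock prices: S_uuu = 60.83, S_uud = 44.96, S_udd = 33.23, S_ddd = 24.56
Terminal payoffs (K − S): max(-18.83, 0) = 0, max(-2.965, 0) = 0, max(8.765, 0) = 8.765, max(17.44, 0) = 17.44
Node uu (S = 52.9): continuation = e^(−0.05)·[0.6709·0.0000 + 0.3291·0.0000] = 0.0000; exercise value = 0.0000 ≤ continuation, so V_uu = 0.0000
Node ud (S = 39.1): continuation = e^(−0.05)·[0.6709·0.0000 + 0.3291·8.7650] = 2.7438; exercise value = 2.9000 > continuation, so V_ud = 2.9000 (exercise)
Node dd (S = 28.9): continuation = e^(−0.05)·[0.6709·8.7650 + 0.3291·17.4350] = 11.0516; exercise value = 13.1000 > continuation, so V_dd = 13.1000 (exercise)
Node u (S = 46): continuation = e^(−0.05)·[0.6709·0.0000 + 0.3291·2.9000] = 0.9078; exercise value = 0.0000 ≤ continuation, so V_u = 0.9078
Node d (S = 34): continuation = e^(−0.05)·[0.6709·2.9000 + 0.3291·13.1000] = 5.9516; exercise value = 8.0000 > continuation, so V_d = 8.0000 (exercise)
Node 0 (S = 40): continuation = e^(−0.05)·[0.6709·0.9078 + 0.3291·8.0000] = 3.0837; exercise value = 2.0000 ≤ continuation, so V_0 = 3.0837

$3.08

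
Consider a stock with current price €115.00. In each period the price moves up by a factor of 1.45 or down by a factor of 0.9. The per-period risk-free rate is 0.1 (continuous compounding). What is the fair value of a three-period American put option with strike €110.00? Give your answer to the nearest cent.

Risk-neutral probability p = (e^0.1 − 0.9)/(1.45 − 0.9) = 0.2052/0.5500 = 0.3730
Terminal stock prices: S_uuu = 350.6, S_uud = 217.6, S_udd = 135.1, S_ddd = 83.84
Terminal payoffs (K − S): max(-240.6, 0) = 0, max(-107.6, 0) = 0, max(-25.07, 0) = 0, max(26.16, 0) = 26.16
Node uu (S = 241.8): continuation = e^(−0.1)·[0.3730·0.0000 + 0.6270·0.0000] = 0.0000; exercise value = 0.0000 ≤ continuation, so V_uu = 0.0000
Node ud (S = 150.1): continuation = e^(−0.1)·[0.3730·0.0000 + 0.6270·0.0000] = 0.0000; exercise value = 0.0000 ≤ continuation, so V_ud = 0.0000
Node dd (S = 93.15): continuation = e^(−0.1)·[0.3730·0.0000 + 0.6270·26.1650] = 14.8434; exercise value = 16.8500 > continuation, so V_dd = 16.8500 (exercise)
Node u (S = 166.8): continuation = e^(−0.1)·[0.3730·0.0000 + 0.6270·0.0000] = 0.0000; exercise value = 0.0000 ≤ continuation, so V_u = 0.0000
Node d (S = 103.5): continuation = e^(−0.1)·[0.3730·0.0000 + 0.6270·16.8500] = 9.5590; exercise value = 6.5000 ≤ continuation, so V_d = 9.5590
Node 0 (S = 115): continuation = e^(−0.1)·[0.3730·0.0000 + 0.6270·9.5590] = 5.4228; exercise value = 0.0000 ≤ continuation, so V_0 = 5.4228

€5.42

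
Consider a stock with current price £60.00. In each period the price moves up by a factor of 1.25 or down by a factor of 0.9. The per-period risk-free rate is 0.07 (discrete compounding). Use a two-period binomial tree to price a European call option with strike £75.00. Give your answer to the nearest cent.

£3.86

Risk-neutral probability p = (1 + 0.07 − 0.9)/(1.25 − 0.9) = 0.1700/0.3500 = 0.4857
Terminal stock prices: S_uu = 93.75, S_ud = 67.5, S_dd = 48.6
Terminal payoffs (S − K): max(18.75, 0) = 18.75, max(-7.5, 0) = 0, max(-26.4, 0) = 0
Node u (S = 75): V_u = 1/1.07·[0.4857·18.7500 + 0.5143·0.0000] = 8.5113
Node d (S = 54): V_d = 1/1.07·[0.4857·0.0000 + 0.5143·0.0000] = 0.0000
Node 0 (S = 60): V_0 = 1/1.07·[0.4857·8.5113 + 0.5143·0.0000] = 3.8636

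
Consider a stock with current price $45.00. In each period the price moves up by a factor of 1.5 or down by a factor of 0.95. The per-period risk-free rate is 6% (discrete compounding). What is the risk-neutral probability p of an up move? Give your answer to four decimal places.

p = 0.2000

Risk-neutral probability p = (1 + 0.06 − 0.95)/(1.5 − 0.95) = 0.1100/0.5500 = 0.2000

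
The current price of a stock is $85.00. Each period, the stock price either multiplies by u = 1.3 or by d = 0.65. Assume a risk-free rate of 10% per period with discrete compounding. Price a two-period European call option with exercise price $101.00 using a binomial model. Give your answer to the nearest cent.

$16.89

Risk-neutral probability p = (1 + 0.1 − 0.65)/(1.3 − 0.65) = 0.4500/0.6500 = 0.6923
Terminal stock prices: S_uu = 143.7, S_ud = 71.83, S_dd = 35.91
Terminal payoffs (S − K): max(42.65, 0) = 42.65, max(-29.17, 0) = 0, max(-65.09, 0) = 0
Node u (S = 110.5): V_u = 1/1.1·[0.6923·42.6500 + 0.3077·0.0000] = 26.8427
Node d (S = 55.25): V_d = 1/1.1·[0.6923·0.0000 + 0.3077·0.0000] = 0.0000
Node 0 (S = 85): V_0 = 1/1.1·[0.6923·26.8427 + 0.3077·0.0000] = 16.8940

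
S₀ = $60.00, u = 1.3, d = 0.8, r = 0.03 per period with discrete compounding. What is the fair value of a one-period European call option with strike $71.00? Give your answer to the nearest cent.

Risk-neutral probability p = (1 + 0.03 − 0.8)/(1.3 − 0.8) = 0.2300/0.5000 = 0.4600
Terminal stock prices: S_u = 78, S_d = 48
Terminal payoffs (S − K): max(7, 0) = 7, max(-23, 0) = 0
Node 0 (S = 60): V_0 = 1/1.03·[0.4600·7.0000 + 0.5400·0.0000] = 3.1262

$3.13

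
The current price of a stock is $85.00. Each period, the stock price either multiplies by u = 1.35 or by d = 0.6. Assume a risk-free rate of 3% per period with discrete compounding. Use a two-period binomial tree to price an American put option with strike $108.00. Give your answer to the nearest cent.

$32.64

Risk-neutral probability p = (1 + 0.03 − 0.6)/(1.35 − 0.6) = 0.4300/0.7500 = 0.5733
Terminal stock prices: S_uu = 154.9, S_ud = 68.85, S_dd = 30.6
Terminal payoffs (K − S): max(-46.91, 0) = 0, max(39.15, 0) = 39.15, max(77.4, 0) = 77.4
Node u (S = 114.8): continuation = 1/1.03·[0.5733·0.0000 + 0.4267·39.1500] = 16.2175; exercise value = 0.0000 ≤ continuation, so V_u = 16.2175
Node d (S = 51): continuation = 1/1.03·[0.5733·39.1500 + 0.4267·77.4000] = 53.8544; exercise value = 57.0000 > continuation, so V_d = 57.0000 (exercise)
Node 0 (S = 85): continuation = 1/1.03·[0.5733·16.2175 + 0.4267·57.0000] = 32.6389; exercise value = 23.0000 ≤ continuation, so V_0 = 32.6389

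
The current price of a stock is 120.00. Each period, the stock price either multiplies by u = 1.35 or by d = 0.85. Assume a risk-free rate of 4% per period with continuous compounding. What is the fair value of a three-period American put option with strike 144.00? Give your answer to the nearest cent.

28.44

Risk-neutral probability p = (e^0.04 − 0.85)/(1.35 − 0.85) = 0.1908/0.5000 = 0.3816
Terminal stock prices: S_uuu = 295.2, S_uud = 185.9, S_udd = 117, S_ddd = 73.69
Terminal payoffs (K − S): max(-151.2, 0) = 0, max(-41.9, 0) = 0, max(26.96, 0) = 26.96, max(70.31, 0) = 70.31
Node uu (S = 218.7): continuation = e^(−0.04)·[0.3816·0.0000 + 0.6184·0.0000] = 0.0000; exercise value = 0.0000 ≤ continuation, so V_uu = 0.0000
Node ud (S = 137.7): continuation = e^(−0.04)·[0.3816·0.0000 + 0.6184·26.9550] = 16.0148; exercise value = 6.3000 ≤ continuation, so V_ud = 16.0148
Node dd (S = 86.7): continuation = e^(−0.04)·[0.3816·26.9550 + 0.6184·70.3050] = 51.6537; exercise value = 57.3000 > continuation, so V_dd = 57.3000 (exercise)
Node u (S = 162): continuation = e^(−0.04)·[0.3816·0.0000 + 0.6184·16.0148] = 9.5149; exercise value = 0.0000 ≤ continuation, so V_u = 9.5149
Node d (S = 102): continuation = e^(−0.04)·[0.3816·16.0148 + 0.6184·57.3000] = 39.9157; exercise value = 42.0000 > continuation, so V_d = 42.0000 (exercise)
Node 0 (S = 120): continuation = e^(−0.04)·[0.3816·9.5149 + 0.6184·42.0000] = 28.4422; exercise value = 24.0000 ≤ continuation, so V_0 = 28.4422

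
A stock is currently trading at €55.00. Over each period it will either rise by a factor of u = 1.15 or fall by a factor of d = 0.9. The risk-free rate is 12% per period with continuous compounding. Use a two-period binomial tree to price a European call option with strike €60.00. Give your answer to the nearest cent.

€8.30

Risk-neutral probability p = (e^0.12 − 0.9)/(1.15 − 0.9) = 0.2275/0.2500 = 0.9100
Terminal stock prices: S_uu = 72.74, S_ud = 56.92, S_dd = 44.55
Terminal payoffs (S − K): max(12.74, 0) = 12.74, max(-3.075, 0) = 0, max(-15.45, 0) = 0
Node u (S = 63.25): V_u = e^(−0.12)·[0.9100·12.7375 + 0.0900·0.0000] = 10.2803
Node d (S = 49.5): V_d = e^(−0.12)·[0.9100·0.0000 + 0.0900·0.0000] = 0.0000
Node 0 (S = 55): V_0 = e^(−0.12)·[0.9100·10.2803 + 0.0900·0.0000] = 8.2971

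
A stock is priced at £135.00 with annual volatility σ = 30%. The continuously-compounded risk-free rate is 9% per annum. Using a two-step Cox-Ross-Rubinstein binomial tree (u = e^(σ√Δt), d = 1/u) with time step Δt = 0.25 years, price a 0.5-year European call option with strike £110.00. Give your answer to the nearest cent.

£31.88

CRR parameters: u = e^(σ√Δt) = e^(0.3·√0.25) = 1.1618, d = 1/u = 0.8607
Per-period rate: rΔt = 0.09·0.25 = 0.0225, so R = e^0.0225 = 1.0228
Risk-neutral probability p = (e^0.0225 − 0.8607)/(1.1618 − 0.8607) = 0.1620/0.3011 = 0.5381
Terminal stock prices: S_uu = 182.2, S_ud = 135, S_dd = 100
Terminal payoffs (S − K): max(72.23, 0) = 72.23, max(25, 0) = 25, max(-9.99, 0) = 0
Node u (S = 156.8): V_u = e^(−0.0225)·[0.5381·72.2309 + 0.4619·25.0000] = 49.2950
Node d (S = 116.2): V_d = e^(−0.0225)·[0.5381·25.0000 + 0.4619·0.0000] = 13.1541
Node 0 (S = 135): V_0 = e^(−0.0225)·[0.5381·49.2950 + 0.4619·13.1541] = 31.8775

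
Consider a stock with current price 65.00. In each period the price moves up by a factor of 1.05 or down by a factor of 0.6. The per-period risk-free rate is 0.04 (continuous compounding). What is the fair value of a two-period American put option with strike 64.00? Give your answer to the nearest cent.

Risk-neutral probability p = (e^0.04 − 0.6)/(1.05 − 0.6) = 0.4408/0.4500 = 0.9796
Terminal stock prices: S_uu = 71.66, S_ud = 40.95, S_dd = 23.4
Terminal payoffs (K − S): max(-7.663, 0) = 0, max(23.05, 0) = 23.05, max(40.6, 0) = 40.6
Node u (S = 68.25): continuation = e^(−0.04)·[0.9796·0.0000 + 0.0204·23.0500] = 0.4522; exercise value = 0.0000 ≤ continuation, so V_u = 0.4522
Node d (S = 39): continuation = e^(−0.04)·[0.9796·23.0500 + 0.0204·40.6000] = 22.4905; exercise value = 25.0000 > continuation, so V_d = 25.0000 (exercise)
Node 0 (S = 65): continuation = e^(−0.04)·[0.9796·0.4522 + 0.0204·25.0000] = 0.9161; exercise value = 0.0000 ≤ continuation, so V_0 = 0.9161

0.92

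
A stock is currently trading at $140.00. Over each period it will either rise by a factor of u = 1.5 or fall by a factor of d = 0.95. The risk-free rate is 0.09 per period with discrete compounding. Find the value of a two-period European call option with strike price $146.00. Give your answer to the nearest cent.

$26.31

Risk-neutral probability p = (1 + 0.09 − 0.95)/(1.5 − 0.95) = 0.1400/0.5500 = 0.2545
Terminal stock prices: S_uu = 315, S_ud = 199.5, S_dd = 126.3
Terminal payoffs (S − K): max(169, 0) = 169, max(53.5, 0) = 53.5, max(-19.65, 0) = 0
Node u (S = 210): V_u = 1/1.09·[0.2545·169.0000 + 0.7455·53.5000] = 76.0550
Node d (S = 133): V_d = 1/1.09·[0.2545·53.5000 + 0.7455·0.0000] = 12.4937
Node 0 (S = 140): V_0 = 1/1.09·[0.2545·76.0550 + 0.7455·12.4937] = 26.3055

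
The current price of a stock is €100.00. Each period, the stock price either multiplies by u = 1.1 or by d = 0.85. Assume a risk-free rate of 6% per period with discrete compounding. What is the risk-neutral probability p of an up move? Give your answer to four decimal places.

p = 0.8400

Risk-neutral probability p = (1 + 0.06 − 0.85)/(1.1 − 0.85) = 0.2100/0.2500 = 0.8400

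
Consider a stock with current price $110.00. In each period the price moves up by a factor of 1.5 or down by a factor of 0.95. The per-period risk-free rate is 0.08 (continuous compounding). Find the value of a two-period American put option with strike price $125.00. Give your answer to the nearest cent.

Risk-neutral probability p = (e^0.08 − 0.95)/(1.5 − 0.95) = 0.1333/0.5500 = 0.2423
Terminal stock prices: S_uu = 247.5, S_ud = 156.8, S_dd = 99.27
Terminal payoffs (K − S): max(-122.5, 0) = 0, max(-31.75, 0) = 0, max(25.73, 0) = 25.73
Node u (S = 165): continuation = e^(−0.08)·[0.2423·0.0000 + 0.7577·0.0000] = 0.0000; exercise value = 0.0000 ≤ continuation, so V_u = 0.0000
Node d (S = 104.5): continuation = e^(−0.08)·[0.2423·0.0000 + 0.7577·25.7250] = 17.9923; exercise value = 20.5000 > continuation, so V_d = 20.5000 (exercise)
Node 0 (S = 110): continuation = e^(−0.08)·[0.2423·0.0000 + 0.7577·20.5000] = 14.3379; exercise value = 15.0000 > continuation, so V_0 = 15.0000 (exercise)

$15.00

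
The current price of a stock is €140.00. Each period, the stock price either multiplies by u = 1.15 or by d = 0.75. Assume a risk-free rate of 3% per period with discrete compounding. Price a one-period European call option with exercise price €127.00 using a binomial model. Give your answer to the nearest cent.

Risk-neutral probability p = (1 + 0.03 − 0.75)/(1.15 − 0.75) = 0.2800/0.4000 = 0.7000
Terminal stock prices: S_u = 161, S_d = 105
Terminal payoffs (S − K): max(34, 0) = 34, max(-22, 0) = 0
Node 0 (S = 140): V_0 = 1/1.03·[0.7000·34.0000 + 0.3000·0.0000] = 23.1068

€23.11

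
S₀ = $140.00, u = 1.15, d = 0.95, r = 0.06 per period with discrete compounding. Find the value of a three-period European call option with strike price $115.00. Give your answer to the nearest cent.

$43.44

Risk-neutral probability p = (1 + 0.06 − 0.95)/(1.15 − 0.95) = 0.1100/0.2000 = 0.5500
Terminal stock prices: S_uuu = 212.9, S_uud = 175.9, S_udd = 145.3, S_ddd = 120
Terminal payoffs (S − K): max(97.92, 0) = 97.92, max(60.89, 0) = 60.89, max(30.3, 0) = 30.3, max(5.032, 0) = 5.032
Node uu (S = 185.1): V_uu = 1/1.06·[0.5500·97.9225 + 0.4500·60.8925] = 76.6594
Node ud (S = 152.9): V_ud = 1/1.06·[0.5500·60.8925 + 0.4500·30.3025] = 44.4594
Node dd (S = 126.3): V_dd = 1/1.06·[0.5500·30.3025 + 0.4500·5.0325] = 17.8594
Node u (S = 161): V_u = 1/1.06·[0.5500·76.6594 + 0.4500·44.4594] = 58.6504
Node d (S = 133): V_d = 1/1.06·[0.5500·44.4594 + 0.4500·17.8594] = 30.6504
Node 0 (S = 140): V_0 = 1/1.06·[0.5500·58.6504 + 0.4500·30.6504] = 43.4438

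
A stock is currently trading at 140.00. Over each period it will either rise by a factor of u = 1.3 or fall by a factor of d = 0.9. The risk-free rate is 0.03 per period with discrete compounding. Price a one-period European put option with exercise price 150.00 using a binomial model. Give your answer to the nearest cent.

15.73

Risk-neutral probability p = (1 + 0.03 − 0.9)/(1.3 − 0.9) = 0.1300/0.4000 = 0.3250
Terminal stock prices: S_u = 182, S_d = 126
Terminal payoffs (K − S): max(-32, 0) = 0, max(24, 0) = 24
Node 0 (S = 140): V_0 = 1/1.03·[0.3250·0.0000 + 0.6750·24.0000] = 15.7282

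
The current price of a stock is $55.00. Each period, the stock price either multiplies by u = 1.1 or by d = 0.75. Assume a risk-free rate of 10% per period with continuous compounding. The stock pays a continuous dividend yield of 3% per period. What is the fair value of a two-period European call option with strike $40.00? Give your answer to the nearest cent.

Per-period risk-free factor R = e^0.1 = 1.1052; dividend-adjusted growth = e^(0.1−0.03) = 1.0725.
Risk-neutral probability p = (1.0725 − 0.75)/(1.1 − 0.75) = 0.3225/0.3500 = 0.9215
Terminal stock prices: S_uu = 66.55, S_ud = 45.38, S_dd = 30.94
Terminal payoffs (S − K): max(26.55, 0) = 26.55, max(5.375, 0) = 5.375, max(-9.062, 0) = 0
Node u (S = 60.5): V_u = e^(−0.1)·[0.9215·26.5500 + 0.0785·5.3750] = 22.5185
Node d (S = 41.25): V_d = e^(−0.1)·[0.9215·5.3750 + 0.0785·0.0000] = 4.4815
Node 0 (S = 55): V_0 = e^(−0.1)·[0.9215·22.5185 + 0.0785·4.4815] = 19.0936

$19.09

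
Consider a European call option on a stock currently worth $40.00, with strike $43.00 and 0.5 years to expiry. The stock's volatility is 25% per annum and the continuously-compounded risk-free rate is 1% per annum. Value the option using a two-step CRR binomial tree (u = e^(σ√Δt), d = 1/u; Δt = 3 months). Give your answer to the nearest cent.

$1.91

CRR parameters: u = e^(σ√Δt) = e^(0.25·√0.25) = 1.1331, d = 1/u = 0.8825
Per-period rate: rΔt = 0.01·0.25 = 0.0025, so R = e^0.0025 = 1.0025
Risk-neutral probability p = (e^0.0025 − 0.8825)/(1.1331 − 0.8825) = 0.1200/0.2507 = 0.4788
Terminal stock prices: S_uu = 51.36, S_ud = 40, S_dd = 31.15
Terminal payoffs (S − K): max(8.361, 0) = 8.361, max(-3, 0) = 0, max(-11.85, 0) = 0
Node u (S = 45.33): V_u = e^(−0.0025)·[0.4788·8.3610 + 0.5212·0.0000] = 3.9931
Node d (S = 35.3): V_d = e^(−0.0025)·[0.4788·0.0000 + 0.5212·0.0000] = 0.0000
Node 0 (S = 40): V_0 = e^(−0.0025)·[0.4788·3.9931 + 0.5212·0.0000] = 1.9070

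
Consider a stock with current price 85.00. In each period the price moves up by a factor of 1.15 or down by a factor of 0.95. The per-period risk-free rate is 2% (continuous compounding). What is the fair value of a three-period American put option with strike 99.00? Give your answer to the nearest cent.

Risk-neutral probability p = (e^0.02 − 0.95)/(1.15 − 0.95) = 0.0702/0.2000 = 0.3510
Terminal stock prices: S_uuu = 129.3, S_uud = 106.8, S_udd = 88.22, S_ddd = 72.88
Terminal payoffs (K − S): max(-30.27, 0) = 0, max(-7.792, 0) = 0, max(10.78, 0) = 10.78, max(26.12, 0) = 26.12
Node uu (S = 112.4): continuation = e^(−0.02)·[0.3510·0.0000 + 0.6490·0.0000] = 0.0000; exercise value = 0.0000 ≤ continuation, so V_uu = 0.0000
Node ud (S = 92.86): continuation = e^(−0.02)·[0.3510·0.0000 + 0.6490·10.7806] = 6.8580; exercise value = 6.1375 ≤ continuation, so V_ud = 6.8580
Node dd (S = 76.71): continuation = e^(−0.02)·[0.3510·10.7806 + 0.6490·26.1231] = 20.3272; exercise value = 22.2875 > continuation, so V_dd = 22.2875 (exercise)
Node u (S = 97.75): continuation = e^(−0.02)·[0.3510·0.0000 + 0.6490·6.8580] = 4.3627; exercise value = 1.2500 ≤ continuation, so V_u = 4.3627
Node d (S = 80.75): continuation = e^(−0.02)·[0.3510·6.8580 + 0.6490·22.2875] = 16.5376; exercise value = 18.2500 > continuation, so V_d = 18.2500 (exercise)
Node 0 (S = 85): continuation = e^(−0.02)·[0.3510·4.3627 + 0.6490·18.2500] = 13.1106; exercise value = 14.0000 > continuation, so V_0 = 14.0000 (exercise)

14.00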